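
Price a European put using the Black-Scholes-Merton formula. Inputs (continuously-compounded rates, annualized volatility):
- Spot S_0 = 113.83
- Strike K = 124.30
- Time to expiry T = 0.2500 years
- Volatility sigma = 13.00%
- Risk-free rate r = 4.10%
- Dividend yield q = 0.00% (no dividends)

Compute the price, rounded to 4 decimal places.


Answer: Price = 9.6374

Derivation:
d1 = (ln(S/K) + (r - q + 0.5*sigma^2) * T) / (sigma * sqrt(T)) = -1.16352910
d2 = d1 - sigma * sqrt(T) = -1.22852910
exp(-rT) = 0.98980235; exp(-qT) = 1.00000000
P = K * exp(-rT) * N(-d2) - S_0 * exp(-qT) * N(-d1)
N(-d1) = 0.87769255; N(-d2) = 0.89037579
P = 124.3000 * 0.98980235 * 0.89037579 - 113.8300 * 1.00000000 * 0.87769255 = 9.6374


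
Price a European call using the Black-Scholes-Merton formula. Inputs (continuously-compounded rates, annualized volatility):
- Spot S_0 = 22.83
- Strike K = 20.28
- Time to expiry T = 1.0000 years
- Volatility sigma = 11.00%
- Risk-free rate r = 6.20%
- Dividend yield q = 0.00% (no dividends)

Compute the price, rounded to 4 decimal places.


Answer: Price = 3.8176

Derivation:
d1 = (ln(S/K) + (r - q + 0.5*sigma^2) * T) / (sigma * sqrt(T)) = 1.69536620
d2 = d1 - sigma * sqrt(T) = 1.58536620
exp(-rT) = 0.93988289; exp(-qT) = 1.00000000
C = S_0 * exp(-qT) * N(d1) - K * exp(-rT) * N(d2)
N(d1) = 0.95499701; N(d2) = 0.94355842
C = 22.8300 * 1.00000000 * 0.95499701 - 20.2800 * 0.93988289 * 0.94355842 = 3.8176


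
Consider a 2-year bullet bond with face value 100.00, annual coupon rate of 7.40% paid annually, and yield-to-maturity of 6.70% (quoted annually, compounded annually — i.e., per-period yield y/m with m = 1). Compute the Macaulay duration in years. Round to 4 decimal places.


Coupon per period c = face * coupon_rate / m = 7.400000
Periods per year m = 1; per-period yield y/m = 0.067000
Number of cashflows N = 2
Cashflows (t years, CF_t, discount factor 1/(1+y/m)^(m*t), PV):
  t = 1.0000: CF_t = 7.400000, DF = 0.937207, PV = 6.935333
  t = 2.0000: CF_t = 107.400000, DF = 0.878357, PV = 94.335562
Price P = sum_t PV_t = 101.270895
Macaulay numerator sum_t t * PV_t:
  t * PV_t at t = 1.0000: 6.935333
  t * PV_t at t = 2.0000: 188.671125
Macaulay duration D = (sum_t t * PV_t) / P = 195.606457 / 101.270895 = 1.931517

Answer: Macaulay duration = 1.9315 years


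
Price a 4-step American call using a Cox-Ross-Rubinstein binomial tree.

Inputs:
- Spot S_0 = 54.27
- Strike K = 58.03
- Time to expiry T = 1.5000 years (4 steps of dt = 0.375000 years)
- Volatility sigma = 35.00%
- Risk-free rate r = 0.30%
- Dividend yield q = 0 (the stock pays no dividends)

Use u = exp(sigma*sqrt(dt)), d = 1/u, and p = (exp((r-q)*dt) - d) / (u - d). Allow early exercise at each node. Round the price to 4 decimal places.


dt = T/N = 0.375000
u = exp(sigma*sqrt(dt)) = 1.239032; d = 1/u = 0.807082
p = (exp((r-q)*dt) - d) / (u - d) = 0.449228
Discount per step: exp(-r*dt) = 0.998876
Stock lattice S(k, i) with i counting down-moves:
  k=0: S(0,0) = 54.2700
  k=1: S(1,0) = 67.2423; S(1,1) = 43.8003
  k=2: S(2,0) = 83.3153; S(2,1) = 54.2700; S(2,2) = 35.3504
  k=3: S(3,0) = 103.2303; S(3,1) = 67.2423; S(3,2) = 43.8003; S(3,3) = 28.5307
  k=4: S(4,0) = 127.9057; S(4,1) = 83.3153; S(4,2) = 54.2700; S(4,3) = 35.3504; S(4,4) = 23.0266
Terminal payoffs V(N, i) = max(S_T - K, 0):
  V(4,0) = 69.875665; V(4,1) = 25.285307; V(4,2) = 0.000000; V(4,3) = 0.000000; V(4,4) = 0.000000
Backward induction: V(k, i) = exp(-r*dt) * [p * V(k+1, i) + (1-p) * V(k+1, i+1)]; then take max(V_cont, immediate exercise) for American.
  V(3,0) = exp(-r*dt) * [p*69.875665 + (1-p)*25.285307] = 45.265571; exercise = 45.200324; V(3,0) = max -> 45.265571
  V(3,1) = exp(-r*dt) * [p*25.285307 + (1-p)*0.000000] = 11.346085; exercise = 9.212261; V(3,1) = max -> 11.346085
  V(3,2) = exp(-r*dt) * [p*0.000000 + (1-p)*0.000000] = 0.000000; exercise = 0.000000; V(3,2) = max -> 0.000000
  V(3,3) = exp(-r*dt) * [p*0.000000 + (1-p)*0.000000] = 0.000000; exercise = 0.000000; V(3,3) = max -> 0.000000
  V(2,0) = exp(-r*dt) * [p*45.265571 + (1-p)*11.346085] = 26.553762; exercise = 25.285307; V(2,0) = max -> 26.553762
  V(2,1) = exp(-r*dt) * [p*11.346085 + (1-p)*0.000000] = 5.091243; exercise = 0.000000; V(2,1) = max -> 5.091243
  V(2,2) = exp(-r*dt) * [p*0.000000 + (1-p)*0.000000] = 0.000000; exercise = 0.000000; V(2,2) = max -> 0.000000
  V(1,0) = exp(-r*dt) * [p*26.553762 + (1-p)*5.091243] = 14.716232; exercise = 9.212261; V(1,0) = max -> 14.716232
  V(1,1) = exp(-r*dt) * [p*5.091243 + (1-p)*0.000000] = 2.284555; exercise = 0.000000; V(1,1) = max -> 2.284555
  V(0,0) = exp(-r*dt) * [p*14.716232 + (1-p)*2.284555] = 7.860358; exercise = 0.000000; V(0,0) = max -> 7.860358

Answer: Price = V(0,0) = 7.8604


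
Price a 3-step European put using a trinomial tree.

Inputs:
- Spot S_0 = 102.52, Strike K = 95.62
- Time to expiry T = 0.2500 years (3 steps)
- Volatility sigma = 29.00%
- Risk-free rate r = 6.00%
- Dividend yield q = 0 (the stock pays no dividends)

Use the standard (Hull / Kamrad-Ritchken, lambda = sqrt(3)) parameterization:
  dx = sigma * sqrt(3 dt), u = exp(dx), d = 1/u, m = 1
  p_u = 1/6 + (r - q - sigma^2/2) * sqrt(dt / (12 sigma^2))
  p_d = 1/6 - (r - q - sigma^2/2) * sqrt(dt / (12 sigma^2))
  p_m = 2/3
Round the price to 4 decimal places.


Answer: Price = V(0,0) = 2.6569

Derivation:
dt = T/N = 0.083333; dx = sigma*sqrt(3*dt) = 0.145000
u = exp(dx) = 1.156040; d = 1/u = 0.865022
p_u = 0.171825, p_m = 0.666667, p_d = 0.161509
Discount per step: exp(-r*dt) = 0.995012
Stock lattice S(k, j) with j the centered position index:
  k=0: S(0,+0) = 102.5200
  k=1: S(1,-1) = 88.6821; S(1,+0) = 102.5200; S(1,+1) = 118.5172
  k=2: S(2,-2) = 76.7120; S(2,-1) = 88.6821; S(2,+0) = 102.5200; S(2,+1) = 118.5172; S(2,+2) = 137.0105
  k=3: S(3,-3) = 66.3576; S(3,-2) = 76.7120; S(3,-1) = 88.6821; S(3,+0) = 102.5200; S(3,+1) = 118.5172; S(3,+2) = 137.0105; S(3,+3) = 158.3896
Terminal payoffs V(N, j) = max(K - S_T, 0):
  V(3,-3) = 29.262426; V(3,-2) = 18.908019; V(3,-1) = 6.937915; V(3,+0) = 0.000000; V(3,+1) = 0.000000; V(3,+2) = 0.000000; V(3,+3) = 0.000000
Backward induction: V(k, j) = exp(-r*dt) * [p_u * V(k+1, j+1) + p_m * V(k+1, j) + p_d * V(k+1, j-1)]
  V(2,-2) = exp(-r*dt) * [p_u*6.937915 + p_m*18.908019 + p_d*29.262426] = 18.431199
  V(2,-1) = exp(-r*dt) * [p_u*0.000000 + p_m*6.937915 + p_d*18.908019] = 7.640785
  V(2,+0) = exp(-r*dt) * [p_u*0.000000 + p_m*0.000000 + p_d*6.937915] = 1.114944
  V(2,+1) = exp(-r*dt) * [p_u*0.000000 + p_m*0.000000 + p_d*0.000000] = 0.000000
  V(2,+2) = exp(-r*dt) * [p_u*0.000000 + p_m*0.000000 + p_d*0.000000] = 0.000000
  V(1,-1) = exp(-r*dt) * [p_u*1.114944 + p_m*7.640785 + p_d*18.431199] = 8.221021
  V(1,+0) = exp(-r*dt) * [p_u*0.000000 + p_m*1.114944 + p_d*7.640785] = 1.967487
  V(1,+1) = exp(-r*dt) * [p_u*0.000000 + p_m*0.000000 + p_d*1.114944] = 0.179175
  V(0,+0) = exp(-r*dt) * [p_u*0.179175 + p_m*1.967487 + p_d*8.221021] = 2.656893


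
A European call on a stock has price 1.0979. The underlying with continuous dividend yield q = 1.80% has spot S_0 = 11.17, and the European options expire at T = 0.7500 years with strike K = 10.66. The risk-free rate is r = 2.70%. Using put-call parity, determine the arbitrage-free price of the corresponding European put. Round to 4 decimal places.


Put-call parity: C - P = S_0 * exp(-qT) - K * exp(-rT).
S_0 * exp(-qT) = 11.1700 * 0.98659072 = 11.02021830
K * exp(-rT) = 10.6600 * 0.97995365 = 10.44630595
P = C - S*exp(-qT) + K*exp(-rT)
P = 1.0979 - 11.02021830 + 10.44630595 = 0.5240

Answer: Put price = 0.5240


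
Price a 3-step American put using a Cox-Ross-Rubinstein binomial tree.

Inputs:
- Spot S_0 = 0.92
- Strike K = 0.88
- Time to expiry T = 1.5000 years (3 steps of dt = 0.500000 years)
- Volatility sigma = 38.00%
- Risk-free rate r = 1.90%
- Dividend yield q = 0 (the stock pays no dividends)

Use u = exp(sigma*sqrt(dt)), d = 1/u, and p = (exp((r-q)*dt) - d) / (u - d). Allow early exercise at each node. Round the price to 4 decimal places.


Answer: Price = V(0,0) = 0.1481

Derivation:
dt = T/N = 0.500000
u = exp(sigma*sqrt(dt)) = 1.308263; d = 1/u = 0.764372
p = (exp((r-q)*dt) - d) / (u - d) = 0.450776
Discount per step: exp(-r*dt) = 0.990545
Stock lattice S(k, i) with i counting down-moves:
  k=0: S(0,0) = 0.9200
  k=1: S(1,0) = 1.2036; S(1,1) = 0.7032
  k=2: S(2,0) = 1.5746; S(2,1) = 0.9200; S(2,2) = 0.5375
  k=3: S(3,0) = 2.0600; S(3,1) = 1.2036; S(3,2) = 0.7032; S(3,3) = 0.4109
Terminal payoffs V(N, i) = max(K - S_T, 0):
  V(3,0) = 0.000000; V(3,1) = 0.000000; V(3,2) = 0.176778; V(3,3) = 0.469132
Backward induction: V(k, i) = exp(-r*dt) * [p * V(k+1, i) + (1-p) * V(k+1, i+1)]; then take max(V_cont, immediate exercise) for American.
  V(2,0) = exp(-r*dt) * [p*0.000000 + (1-p)*0.000000] = 0.000000; exercise = 0.000000; V(2,0) = max -> 0.000000
  V(2,1) = exp(-r*dt) * [p*0.000000 + (1-p)*0.176778] = 0.096173; exercise = 0.000000; V(2,1) = max -> 0.096173
  V(2,2) = exp(-r*dt) * [p*0.176778 + (1-p)*0.469132] = 0.334156; exercise = 0.342476; V(2,2) = max -> 0.342476
  V(1,0) = exp(-r*dt) * [p*0.000000 + (1-p)*0.096173] = 0.052321; exercise = 0.000000; V(1,0) = max -> 0.052321
  V(1,1) = exp(-r*dt) * [p*0.096173 + (1-p)*0.342476] = 0.229260; exercise = 0.176778; V(1,1) = max -> 0.229260
  V(0,0) = exp(-r*dt) * [p*0.052321 + (1-p)*0.229260] = 0.148087; exercise = 0.000000; V(0,0) = max -> 0.148087


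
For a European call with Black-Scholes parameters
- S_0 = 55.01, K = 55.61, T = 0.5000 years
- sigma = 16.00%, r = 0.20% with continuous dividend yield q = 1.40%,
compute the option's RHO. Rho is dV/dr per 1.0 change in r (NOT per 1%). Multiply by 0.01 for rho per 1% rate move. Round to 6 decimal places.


d1 = -0.0923486257; d2 = -0.2054857107
phi(d1) = 0.3972447587; exp(-qT) = 0.9930244429; exp(-rT) = 0.9990004998
N(d2) = 0.4185963306
Rho = K*T*exp(-rT)*N(d2) = 55.6100 * 0.5000 * 0.9990004998 * 0.4185963306 = 11.627438

Answer: Rho = 11.627438


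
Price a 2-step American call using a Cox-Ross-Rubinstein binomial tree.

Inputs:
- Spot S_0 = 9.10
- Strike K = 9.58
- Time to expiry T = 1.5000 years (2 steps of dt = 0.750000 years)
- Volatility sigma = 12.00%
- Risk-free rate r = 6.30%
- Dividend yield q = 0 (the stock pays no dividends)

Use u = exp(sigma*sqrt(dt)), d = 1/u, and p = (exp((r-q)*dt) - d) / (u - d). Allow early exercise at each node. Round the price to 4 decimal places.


Answer: Price = V(0,0) = 0.7366

Derivation:
dt = T/N = 0.750000
u = exp(sigma*sqrt(dt)) = 1.109515; d = 1/u = 0.901295
p = (exp((r-q)*dt) - d) / (u - d) = 0.706412
Discount per step: exp(-r*dt) = 0.953849
Stock lattice S(k, i) with i counting down-moves:
  k=0: S(0,0) = 9.1000
  k=1: S(1,0) = 10.0966; S(1,1) = 8.2018
  k=2: S(2,0) = 11.2023; S(2,1) = 9.1000; S(2,2) = 7.3922
Terminal payoffs V(N, i) = max(S_T - K, 0):
  V(2,0) = 1.622316; V(2,1) = 0.000000; V(2,2) = 0.000000
Backward induction: V(k, i) = exp(-r*dt) * [p * V(k+1, i) + (1-p) * V(k+1, i+1)]; then take max(V_cont, immediate exercise) for American.
  V(1,0) = exp(-r*dt) * [p*1.622316 + (1-p)*0.000000] = 1.093133; exercise = 0.516587; V(1,0) = max -> 1.093133
  V(1,1) = exp(-r*dt) * [p*0.000000 + (1-p)*0.000000] = 0.000000; exercise = 0.000000; V(1,1) = max -> 0.000000
  V(0,0) = exp(-r*dt) * [p*1.093133 + (1-p)*0.000000] = 0.736564; exercise = 0.000000; V(0,0) = max -> 0.736564


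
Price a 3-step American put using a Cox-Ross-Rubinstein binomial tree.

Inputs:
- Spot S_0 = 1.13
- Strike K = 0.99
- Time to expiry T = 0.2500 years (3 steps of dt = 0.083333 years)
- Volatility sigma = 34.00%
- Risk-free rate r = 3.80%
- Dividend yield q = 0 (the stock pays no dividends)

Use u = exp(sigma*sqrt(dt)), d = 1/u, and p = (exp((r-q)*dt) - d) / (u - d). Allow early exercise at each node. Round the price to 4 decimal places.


Answer: Price = V(0,0) = 0.0193

Derivation:
dt = T/N = 0.083333
u = exp(sigma*sqrt(dt)) = 1.103128; d = 1/u = 0.906513
p = (exp((r-q)*dt) - d) / (u - d) = 0.491614
Discount per step: exp(-r*dt) = 0.996838
Stock lattice S(k, i) with i counting down-moves:
  k=0: S(0,0) = 1.1300
  k=1: S(1,0) = 1.2465; S(1,1) = 1.0244
  k=2: S(2,0) = 1.3751; S(2,1) = 1.1300; S(2,2) = 0.9286
  k=3: S(3,0) = 1.5169; S(3,1) = 1.2465; S(3,2) = 1.0244; S(3,3) = 0.8418
Terminal payoffs V(N, i) = max(K - S_T, 0):
  V(3,0) = 0.000000; V(3,1) = 0.000000; V(3,2) = 0.000000; V(3,3) = 0.148215
Backward induction: V(k, i) = exp(-r*dt) * [p * V(k+1, i) + (1-p) * V(k+1, i+1)]; then take max(V_cont, immediate exercise) for American.
  V(2,0) = exp(-r*dt) * [p*0.000000 + (1-p)*0.000000] = 0.000000; exercise = 0.000000; V(2,0) = max -> 0.000000
  V(2,1) = exp(-r*dt) * [p*0.000000 + (1-p)*0.000000] = 0.000000; exercise = 0.000000; V(2,1) = max -> 0.000000
  V(2,2) = exp(-r*dt) * [p*0.000000 + (1-p)*0.148215] = 0.075112; exercise = 0.061404; V(2,2) = max -> 0.075112
  V(1,0) = exp(-r*dt) * [p*0.000000 + (1-p)*0.000000] = 0.000000; exercise = 0.000000; V(1,0) = max -> 0.000000
  V(1,1) = exp(-r*dt) * [p*0.000000 + (1-p)*0.075112] = 0.038065; exercise = 0.000000; V(1,1) = max -> 0.038065
  V(0,0) = exp(-r*dt) * [p*0.000000 + (1-p)*0.038065] = 0.019291; exercise = 0.000000; V(0,0) = max -> 0.019291


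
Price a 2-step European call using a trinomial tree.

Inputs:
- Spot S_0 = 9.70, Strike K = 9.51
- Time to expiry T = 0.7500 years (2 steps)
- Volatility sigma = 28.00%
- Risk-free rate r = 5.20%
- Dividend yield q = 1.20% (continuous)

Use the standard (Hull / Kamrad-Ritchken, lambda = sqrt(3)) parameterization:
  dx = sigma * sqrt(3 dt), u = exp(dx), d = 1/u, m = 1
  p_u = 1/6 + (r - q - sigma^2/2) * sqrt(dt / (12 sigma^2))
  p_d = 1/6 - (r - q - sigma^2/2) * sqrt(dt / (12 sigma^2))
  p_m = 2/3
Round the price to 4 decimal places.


Answer: Price = V(0,0) = 1.0677

Derivation:
dt = T/N = 0.375000; dx = sigma*sqrt(3*dt) = 0.296985
u = exp(dx) = 1.345795; d = 1/u = 0.743055
p_u = 0.167172, p_m = 0.666667, p_d = 0.166162
Discount per step: exp(-r*dt) = 0.980689
Stock lattice S(k, j) with j the centered position index:
  k=0: S(0,+0) = 9.7000
  k=1: S(1,-1) = 7.2076; S(1,+0) = 9.7000; S(1,+1) = 13.0542
  k=2: S(2,-2) = 5.3557; S(2,-1) = 7.2076; S(2,+0) = 9.7000; S(2,+1) = 13.0542; S(2,+2) = 17.5683
Terminal payoffs V(N, j) = max(S_T - K, 0):
  V(2,-2) = 0.000000; V(2,-1) = 0.000000; V(2,+0) = 0.190000; V(2,+1) = 3.544211; V(2,+2) = 8.058290
Backward induction: V(k, j) = exp(-r*dt) * [p_u * V(k+1, j+1) + p_m * V(k+1, j) + p_d * V(k+1, j-1)]
  V(1,-1) = exp(-r*dt) * [p_u*0.190000 + p_m*0.000000 + p_d*0.000000] = 0.031149
  V(1,+0) = exp(-r*dt) * [p_u*3.544211 + p_m*0.190000 + p_d*0.000000] = 0.705271
  V(1,+1) = exp(-r*dt) * [p_u*8.058290 + p_m*3.544211 + p_d*0.190000] = 3.669244
  V(0,+0) = exp(-r*dt) * [p_u*3.669244 + p_m*0.705271 + p_d*0.031149] = 1.067725


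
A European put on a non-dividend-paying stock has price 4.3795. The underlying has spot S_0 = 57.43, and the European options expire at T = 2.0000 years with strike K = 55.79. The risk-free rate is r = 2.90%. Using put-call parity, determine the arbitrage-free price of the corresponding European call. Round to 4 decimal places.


Answer: Call price = 9.1633

Derivation:
Put-call parity: C - P = S_0 * exp(-qT) - K * exp(-rT).
S_0 * exp(-qT) = 57.4300 * 1.00000000 = 57.43000000
K * exp(-rT) = 55.7900 * 0.94364995 = 52.64623057
C = P + S*exp(-qT) - K*exp(-rT)
C = 4.3795 + 57.43000000 - 52.64623057 = 9.1633


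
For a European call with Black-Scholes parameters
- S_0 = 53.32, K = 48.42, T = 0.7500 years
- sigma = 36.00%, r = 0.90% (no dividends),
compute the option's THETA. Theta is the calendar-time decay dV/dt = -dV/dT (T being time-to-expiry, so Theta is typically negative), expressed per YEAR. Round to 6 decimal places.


d1 = 0.4867336812; d2 = 0.1749645358
phi(d1) = 0.3543772089; exp(-qT) = 1.0000000000; exp(-rT) = 0.9932727301
Theta = -S*exp(-qT)*phi(d1)*sigma/(2*sqrt(T)) - r*K*exp(-rT)*N(d2) + q*S*exp(-qT)*N(d1)
N(d1) = 0.6867764633; N(d2) = 0.5694462500; sqrt(T) = 0.8660254038
Term 1 = -53.3200 * 1.0000000000 * 0.3543772089 * 0.3600 / (2 * 0.8660254038) = -3.9273336385
Term 2 = -0.0090 * 48.4200 * 0.9932727301 * 0.5694462500 = -0.2464838927
Term 3 = 0 (no dividend yield, q = 0)
Theta = -3.9273336385 + (-0.2464838927) + (0.0000000000) = -4.173818

Answer: Theta = -4.173818


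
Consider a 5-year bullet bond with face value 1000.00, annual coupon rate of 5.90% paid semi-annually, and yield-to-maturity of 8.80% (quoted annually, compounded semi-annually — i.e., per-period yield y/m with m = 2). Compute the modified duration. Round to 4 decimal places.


Coupon per period c = face * coupon_rate / m = 29.500000
Periods per year m = 2; per-period yield y/m = 0.044000
Number of cashflows N = 10
Cashflows (t years, CF_t, discount factor 1/(1+y/m)^(m*t), PV):
  t = 0.5000: CF_t = 29.500000, DF = 0.957854, PV = 28.256705
  t = 1.0000: CF_t = 29.500000, DF = 0.917485, PV = 27.065809
  t = 1.5000: CF_t = 29.500000, DF = 0.878817, PV = 25.925105
  t = 2.0000: CF_t = 29.500000, DF = 0.841779, PV = 24.832476
  t = 2.5000: CF_t = 29.500000, DF = 0.806302, PV = 23.785896
  t = 3.0000: CF_t = 29.500000, DF = 0.772320, PV = 22.783426
  t = 3.5000: CF_t = 29.500000, DF = 0.739770, PV = 21.823205
  t = 4.0000: CF_t = 29.500000, DF = 0.708592, PV = 20.903453
  t = 4.5000: CF_t = 29.500000, DF = 0.678728, PV = 20.022464
  t = 5.0000: CF_t = 1029.500000, DF = 0.650122, PV = 669.300831
Price P = sum_t PV_t = 884.699370
First compute Macaulay numerator sum_t t * PV_t:
  t * PV_t at t = 0.5000: 14.128352
  t * PV_t at t = 1.0000: 27.065809
  t * PV_t at t = 1.5000: 38.887657
  t * PV_t at t = 2.0000: 49.664952
  t * PV_t at t = 2.5000: 59.464741
  t * PV_t at t = 3.0000: 68.350277
  t * PV_t at t = 3.5000: 76.381216
  t * PV_t at t = 4.0000: 83.613811
  t * PV_t at t = 4.5000: 90.101089
  t * PV_t at t = 5.0000: 3346.504156
Macaulay duration D = 3854.162061 / 884.699370 = 4.356465
Modified duration = D / (1 + y/m) = 4.356465 / (1 + 0.044000) = 4.172859

Answer: Modified duration = 4.1729


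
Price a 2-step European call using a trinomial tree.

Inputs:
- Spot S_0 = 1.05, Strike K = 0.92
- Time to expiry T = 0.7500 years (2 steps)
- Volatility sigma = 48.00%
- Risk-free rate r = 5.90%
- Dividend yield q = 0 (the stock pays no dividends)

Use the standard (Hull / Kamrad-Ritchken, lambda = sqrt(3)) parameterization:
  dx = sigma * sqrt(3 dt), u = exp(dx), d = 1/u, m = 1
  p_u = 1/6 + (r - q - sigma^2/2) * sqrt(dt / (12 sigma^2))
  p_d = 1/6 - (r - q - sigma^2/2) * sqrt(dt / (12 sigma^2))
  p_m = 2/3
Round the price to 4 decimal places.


dt = T/N = 0.375000; dx = sigma*sqrt(3*dt) = 0.509117
u = exp(dx) = 1.663821; d = 1/u = 0.601026
p_u = 0.145969, p_m = 0.666667, p_d = 0.187364
Discount per step: exp(-r*dt) = 0.978118
Stock lattice S(k, j) with j the centered position index:
  k=0: S(0,+0) = 1.0500
  k=1: S(1,-1) = 0.6311; S(1,+0) = 1.0500; S(1,+1) = 1.7470
  k=2: S(2,-2) = 0.3793; S(2,-1) = 0.6311; S(2,+0) = 1.0500; S(2,+1) = 1.7470; S(2,+2) = 2.9067
Terminal payoffs V(N, j) = max(S_T - K, 0):
  V(2,-2) = 0.000000; V(2,-1) = 0.000000; V(2,+0) = 0.130000; V(2,+1) = 0.827012; V(2,+2) = 1.986716
Backward induction: V(k, j) = exp(-r*dt) * [p_u * V(k+1, j+1) + p_m * V(k+1, j) + p_d * V(k+1, j-1)]
  V(1,-1) = exp(-r*dt) * [p_u*0.130000 + p_m*0.000000 + p_d*0.000000] = 0.018561
  V(1,+0) = exp(-r*dt) * [p_u*0.827012 + p_m*0.130000 + p_d*0.000000] = 0.202847
  V(1,+1) = exp(-r*dt) * [p_u*1.986716 + p_m*0.827012 + p_d*0.130000] = 0.846755
  V(0,+0) = exp(-r*dt) * [p_u*0.846755 + p_m*0.202847 + p_d*0.018561] = 0.256569

Answer: Price = V(0,0) = 0.2566


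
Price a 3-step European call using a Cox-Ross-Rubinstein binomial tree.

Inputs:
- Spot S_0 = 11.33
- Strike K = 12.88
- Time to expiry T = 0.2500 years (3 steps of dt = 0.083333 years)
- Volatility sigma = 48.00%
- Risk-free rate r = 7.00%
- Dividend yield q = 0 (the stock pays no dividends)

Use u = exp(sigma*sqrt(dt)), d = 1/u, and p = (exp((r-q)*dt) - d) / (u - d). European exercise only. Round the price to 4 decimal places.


dt = T/N = 0.083333
u = exp(sigma*sqrt(dt)) = 1.148623; d = 1/u = 0.870607
p = (exp((r-q)*dt) - d) / (u - d) = 0.486458
Discount per step: exp(-r*dt) = 0.994184
Stock lattice S(k, i) with i counting down-moves:
  k=0: S(0,0) = 11.3300
  k=1: S(1,0) = 13.0139; S(1,1) = 9.8640
  k=2: S(2,0) = 14.9481; S(2,1) = 11.3300; S(2,2) = 8.5877
  k=3: S(3,0) = 17.1697; S(3,1) = 13.0139; S(3,2) = 9.8640; S(3,3) = 7.4765
Terminal payoffs V(N, i) = max(S_T - K, 0):
  V(3,0) = 4.289701; V(3,1) = 0.133902; V(3,2) = 0.000000; V(3,3) = 0.000000
Backward induction: V(k, i) = exp(-r*dt) * [p * V(k+1, i) + (1-p) * V(k+1, i+1)].
  V(2,0) = exp(-r*dt) * [p*4.289701 + (1-p)*0.133902] = 2.142985
  V(2,1) = exp(-r*dt) * [p*0.133902 + (1-p)*0.000000] = 0.064759
  V(2,2) = exp(-r*dt) * [p*0.000000 + (1-p)*0.000000] = 0.000000
  V(1,0) = exp(-r*dt) * [p*2.142985 + (1-p)*0.064759] = 1.069471
  V(1,1) = exp(-r*dt) * [p*0.064759 + (1-p)*0.000000] = 0.031319
  V(0,0) = exp(-r*dt) * [p*1.069471 + (1-p)*0.031319] = 0.533216

Answer: Price = V(0,0) = 0.5332


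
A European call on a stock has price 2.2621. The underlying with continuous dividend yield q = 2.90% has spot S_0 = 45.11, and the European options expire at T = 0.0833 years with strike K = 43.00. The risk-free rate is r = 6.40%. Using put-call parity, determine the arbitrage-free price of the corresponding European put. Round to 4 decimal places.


Put-call parity: C - P = S_0 * exp(-qT) - K * exp(-rT).
S_0 * exp(-qT) = 45.1100 * 0.99758722 = 45.00115929
K * exp(-rT) = 43.0000 * 0.99468299 = 42.77136838
P = C - S*exp(-qT) + K*exp(-rT)
P = 2.2621 - 45.00115929 + 42.77136838 = 0.0323

Answer: Put price = 0.0323


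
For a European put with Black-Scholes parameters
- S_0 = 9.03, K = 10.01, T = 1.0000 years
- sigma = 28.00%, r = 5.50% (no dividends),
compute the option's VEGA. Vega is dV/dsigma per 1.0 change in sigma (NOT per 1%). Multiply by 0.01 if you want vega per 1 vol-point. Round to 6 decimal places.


d1 = -0.0315436639; d2 = -0.3115436639
phi(d1) = 0.3987438554; exp(-qT) = 1.0000000000; exp(-rT) = 0.9464851480
Vega = S * exp(-qT) * phi(d1) * sqrt(T) = 9.0300 * 1.0000000000 * 0.3987438554 * 1.0000000000 = 3.600657

Answer: Vega = 3.600657


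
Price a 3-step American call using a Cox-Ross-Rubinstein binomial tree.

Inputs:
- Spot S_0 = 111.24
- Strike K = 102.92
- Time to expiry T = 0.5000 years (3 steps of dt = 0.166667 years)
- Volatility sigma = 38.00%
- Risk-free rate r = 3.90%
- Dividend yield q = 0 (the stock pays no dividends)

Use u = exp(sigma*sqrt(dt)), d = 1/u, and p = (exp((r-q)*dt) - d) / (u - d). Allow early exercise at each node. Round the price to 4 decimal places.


dt = T/N = 0.166667
u = exp(sigma*sqrt(dt)) = 1.167815; d = 1/u = 0.856300
p = (exp((r-q)*dt) - d) / (u - d) = 0.482228
Discount per step: exp(-r*dt) = 0.993521
Stock lattice S(k, i) with i counting down-moves:
  k=0: S(0,0) = 111.2400
  k=1: S(1,0) = 129.9077; S(1,1) = 95.2548
  k=2: S(2,0) = 151.7082; S(2,1) = 111.2400; S(2,2) = 81.5667
  k=3: S(3,0) = 177.1671; S(3,1) = 129.9077; S(3,2) = 95.2548; S(3,3) = 69.8456
Terminal payoffs V(N, i) = max(S_T - K, 0):
  V(3,0) = 74.247051; V(3,1) = 26.987724; V(3,2) = 0.000000; V(3,3) = 0.000000
Backward induction: V(k, i) = exp(-r*dt) * [p * V(k+1, i) + (1-p) * V(k+1, i+1)]; then take max(V_cont, immediate exercise) for American.
  V(2,0) = exp(-r*dt) * [p*74.247051 + (1-p)*26.987724] = 49.454979; exercise = 48.788168; V(2,0) = max -> 49.454979
  V(2,1) = exp(-r*dt) * [p*26.987724 + (1-p)*0.000000] = 12.929911; exercise = 8.320000; V(2,1) = max -> 12.929911
  V(2,2) = exp(-r*dt) * [p*0.000000 + (1-p)*0.000000] = 0.000000; exercise = 0.000000; V(2,2) = max -> 0.000000
  V(1,0) = exp(-r*dt) * [p*49.454979 + (1-p)*12.929911] = 30.345425; exercise = 26.987724; V(1,0) = max -> 30.345425
  V(1,1) = exp(-r*dt) * [p*12.929911 + (1-p)*0.000000] = 6.194765; exercise = 0.000000; V(1,1) = max -> 6.194765
  V(0,0) = exp(-r*dt) * [p*30.345425 + (1-p)*6.194765] = 17.725294; exercise = 8.320000; V(0,0) = max -> 17.725294

Answer: Price = V(0,0) = 17.7253


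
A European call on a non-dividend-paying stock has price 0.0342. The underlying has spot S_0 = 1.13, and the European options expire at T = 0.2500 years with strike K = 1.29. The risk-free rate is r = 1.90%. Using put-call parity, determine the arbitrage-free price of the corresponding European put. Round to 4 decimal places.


Answer: Put price = 0.1881

Derivation:
Put-call parity: C - P = S_0 * exp(-qT) - K * exp(-rT).
S_0 * exp(-qT) = 1.1300 * 1.00000000 = 1.13000000
K * exp(-rT) = 1.2900 * 0.99526126 = 1.28388703
P = C - S*exp(-qT) + K*exp(-rT)
P = 0.0342 - 1.13000000 + 1.28388703 = 0.1881


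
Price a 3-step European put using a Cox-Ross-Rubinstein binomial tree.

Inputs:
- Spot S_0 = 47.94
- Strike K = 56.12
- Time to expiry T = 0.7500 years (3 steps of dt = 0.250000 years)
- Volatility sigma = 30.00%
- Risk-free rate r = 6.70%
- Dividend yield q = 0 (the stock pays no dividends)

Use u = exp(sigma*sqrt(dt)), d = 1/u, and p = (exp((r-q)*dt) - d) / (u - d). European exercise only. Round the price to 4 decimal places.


Answer: Price = V(0,0) = 7.9593

Derivation:
dt = T/N = 0.250000
u = exp(sigma*sqrt(dt)) = 1.161834; d = 1/u = 0.860708
p = (exp((r-q)*dt) - d) / (u - d) = 0.518663
Discount per step: exp(-r*dt) = 0.983390
Stock lattice S(k, i) with i counting down-moves:
  k=0: S(0,0) = 47.9400
  k=1: S(1,0) = 55.6983; S(1,1) = 41.2623
  k=2: S(2,0) = 64.7122; S(2,1) = 47.9400; S(2,2) = 35.5148
  k=3: S(3,0) = 75.1849; S(3,1) = 55.6983; S(3,2) = 41.2623; S(3,3) = 30.5679
Terminal payoffs V(N, i) = max(K - S_T, 0):
  V(3,0) = 0.000000; V(3,1) = 0.421666; V(3,2) = 14.857660; V(3,3) = 25.552106
Backward induction: V(k, i) = exp(-r*dt) * [p * V(k+1, i) + (1-p) * V(k+1, i+1)].
  V(2,0) = exp(-r*dt) * [p*0.000000 + (1-p)*0.421666] = 0.199592
  V(2,1) = exp(-r*dt) * [p*0.421666 + (1-p)*14.857660] = 7.247819
  V(2,2) = exp(-r*dt) * [p*14.857660 + (1-p)*25.552106] = 19.672993
  V(1,0) = exp(-r*dt) * [p*0.199592 + (1-p)*7.247819] = 3.532496
  V(1,1) = exp(-r*dt) * [p*7.247819 + (1-p)*19.672993] = 13.008781
  V(0,0) = exp(-r*dt) * [p*3.532496 + (1-p)*13.008781] = 7.959340


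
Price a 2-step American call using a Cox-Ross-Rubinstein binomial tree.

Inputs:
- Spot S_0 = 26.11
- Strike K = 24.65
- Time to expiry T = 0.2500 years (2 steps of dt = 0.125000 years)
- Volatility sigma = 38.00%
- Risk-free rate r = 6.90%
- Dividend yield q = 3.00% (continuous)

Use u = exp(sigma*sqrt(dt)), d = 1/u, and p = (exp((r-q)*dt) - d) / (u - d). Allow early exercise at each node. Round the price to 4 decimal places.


Answer: Price = V(0,0) = 2.9116

Derivation:
dt = T/N = 0.125000
u = exp(sigma*sqrt(dt)) = 1.143793; d = 1/u = 0.874284
p = (exp((r-q)*dt) - d) / (u - d) = 0.484595
Discount per step: exp(-r*dt) = 0.991412
Stock lattice S(k, i) with i counting down-moves:
  k=0: S(0,0) = 26.1100
  k=1: S(1,0) = 29.8644; S(1,1) = 22.8275
  k=2: S(2,0) = 34.1588; S(2,1) = 26.1100; S(2,2) = 19.9578
Terminal payoffs V(N, i) = max(S_T - K, 0):
  V(2,0) = 9.508756; V(2,1) = 1.460000; V(2,2) = 0.000000
Backward induction: V(k, i) = exp(-r*dt) * [p * V(k+1, i) + (1-p) * V(k+1, i+1)]; then take max(V_cont, immediate exercise) for American.
  V(1,0) = exp(-r*dt) * [p*9.508756 + (1-p)*1.460000] = 5.314356; exercise = 5.214446; V(1,0) = max -> 5.314356
  V(1,1) = exp(-r*dt) * [p*1.460000 + (1-p)*0.000000] = 0.701433; exercise = 0.000000; V(1,1) = max -> 0.701433
  V(0,0) = exp(-r*dt) * [p*5.314356 + (1-p)*0.701433] = 2.911613; exercise = 1.460000; V(0,0) = max -> 2.911613


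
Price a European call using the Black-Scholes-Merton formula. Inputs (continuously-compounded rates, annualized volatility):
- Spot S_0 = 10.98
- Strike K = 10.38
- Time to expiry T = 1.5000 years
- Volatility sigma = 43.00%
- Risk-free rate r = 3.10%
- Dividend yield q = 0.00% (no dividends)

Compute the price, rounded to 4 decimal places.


Answer: Price = 2.7452

Derivation:
d1 = (ln(S/K) + (r - q + 0.5*sigma^2) * T) / (sigma * sqrt(T)) = 0.45831958
d2 = d1 - sigma * sqrt(T) = -0.06832072
exp(-rT) = 0.95456456; exp(-qT) = 1.00000000
C = S_0 * exp(-qT) * N(d1) - K * exp(-rT) * N(d2)
N(d1) = 0.67663857; N(d2) = 0.47276517
C = 10.9800 * 1.00000000 * 0.67663857 - 10.3800 * 0.95456456 * 0.47276517 = 2.7452


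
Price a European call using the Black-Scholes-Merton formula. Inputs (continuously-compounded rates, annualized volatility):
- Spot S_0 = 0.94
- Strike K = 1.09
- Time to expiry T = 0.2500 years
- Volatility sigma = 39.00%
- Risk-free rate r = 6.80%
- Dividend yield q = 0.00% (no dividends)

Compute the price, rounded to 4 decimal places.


Answer: Price = 0.0292

Derivation:
d1 = (ln(S/K) + (r - q + 0.5*sigma^2) * T) / (sigma * sqrt(T)) = -0.57456718
d2 = d1 - sigma * sqrt(T) = -0.76956718
exp(-rT) = 0.98314368; exp(-qT) = 1.00000000
C = S_0 * exp(-qT) * N(d1) - K * exp(-rT) * N(d2)
N(d1) = 0.28279203; N(d2) = 0.22077834
C = 0.9400 * 1.00000000 * 0.28279203 - 1.0900 * 0.98314368 * 0.22077834 = 0.0292


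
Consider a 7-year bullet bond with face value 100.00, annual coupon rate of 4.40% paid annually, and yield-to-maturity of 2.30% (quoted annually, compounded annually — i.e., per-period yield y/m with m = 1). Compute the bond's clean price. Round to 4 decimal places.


Coupon per period c = face * coupon_rate / m = 4.400000
Periods per year m = 1; per-period yield y/m = 0.023000
Number of cashflows N = 7
Cashflows (t years, CF_t, discount factor 1/(1+y/m)^(m*t), PV):
  t = 1.0000: CF_t = 4.400000, DF = 0.977517, PV = 4.301075
  t = 2.0000: CF_t = 4.400000, DF = 0.955540, PV = 4.204375
  t = 3.0000: CF_t = 4.400000, DF = 0.934056, PV = 4.109848
  t = 4.0000: CF_t = 4.400000, DF = 0.913056, PV = 4.017447
  t = 5.0000: CF_t = 4.400000, DF = 0.892528, PV = 3.927123
  t = 6.0000: CF_t = 4.400000, DF = 0.872461, PV = 3.838830
  t = 7.0000: CF_t = 104.400000, DF = 0.852846, PV = 89.037112
Price P = sum_t PV_t = 113.435809

Answer: Price = 113.4358


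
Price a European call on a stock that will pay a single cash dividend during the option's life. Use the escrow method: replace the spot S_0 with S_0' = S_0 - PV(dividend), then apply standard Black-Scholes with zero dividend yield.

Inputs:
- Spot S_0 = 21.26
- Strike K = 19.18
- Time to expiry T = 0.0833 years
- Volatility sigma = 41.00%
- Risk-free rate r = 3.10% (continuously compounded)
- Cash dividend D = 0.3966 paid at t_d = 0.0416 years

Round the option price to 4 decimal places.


PV(D) = D * exp(-r * t_d) = 0.3966 * 0.99871123 = 0.39608887
S_0' = S_0 - PV(D) = 21.2600 - 0.39608887 = 20.86391113
d1 = (ln(S_0'/K) + (r + sigma^2/2)*T) / (sigma*sqrt(T)) = 0.79214097
d2 = d1 - sigma*sqrt(T) = 0.67380784
exp(-rT) = 0.99742103
N(d1) = 0.78586076; N(d2) = 0.74978325
C = S_0' * N(d1) - K * exp(-rT) * N(d2) = 20.86391113 * 0.78586076 - 19.1800 * 0.99742103 * 0.74978325 = 2.0524

Answer: Price = 2.0524


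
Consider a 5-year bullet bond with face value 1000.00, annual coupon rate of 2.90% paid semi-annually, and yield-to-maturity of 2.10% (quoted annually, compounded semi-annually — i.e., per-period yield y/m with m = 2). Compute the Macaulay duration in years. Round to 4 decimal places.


Coupon per period c = face * coupon_rate / m = 14.500000
Periods per year m = 2; per-period yield y/m = 0.010500
Number of cashflows N = 10
Cashflows (t years, CF_t, discount factor 1/(1+y/m)^(m*t), PV):
  t = 0.5000: CF_t = 14.500000, DF = 0.989609, PV = 14.349332
  t = 1.0000: CF_t = 14.500000, DF = 0.979326, PV = 14.200230
  t = 1.5000: CF_t = 14.500000, DF = 0.969150, PV = 14.052676
  t = 2.0000: CF_t = 14.500000, DF = 0.959080, PV = 13.906657
  t = 2.5000: CF_t = 14.500000, DF = 0.949114, PV = 13.762154
  t = 3.0000: CF_t = 14.500000, DF = 0.939252, PV = 13.619153
  t = 3.5000: CF_t = 14.500000, DF = 0.929492, PV = 13.477638
  t = 4.0000: CF_t = 14.500000, DF = 0.919834, PV = 13.337593
  t = 4.5000: CF_t = 14.500000, DF = 0.910276, PV = 13.199003
  t = 5.0000: CF_t = 1014.500000, DF = 0.900818, PV = 913.879368
Price P = sum_t PV_t = 1037.783804
Macaulay numerator sum_t t * PV_t:
  t * PV_t at t = 0.5000: 7.174666
  t * PV_t at t = 1.0000: 14.200230
  t * PV_t at t = 1.5000: 21.079015
  t * PV_t at t = 2.0000: 27.813313
  t * PV_t at t = 2.5000: 34.405385
  t * PV_t at t = 3.0000: 40.857459
  t * PV_t at t = 3.5000: 47.171732
  t * PV_t at t = 4.0000: 53.350372
  t * PV_t at t = 4.5000: 59.395515
  t * PV_t at t = 5.0000: 4569.396842
Macaulay duration D = (sum_t t * PV_t) / P = 4874.844528 / 1037.783804 = 4.697360

Answer: Macaulay duration = 4.6974 years


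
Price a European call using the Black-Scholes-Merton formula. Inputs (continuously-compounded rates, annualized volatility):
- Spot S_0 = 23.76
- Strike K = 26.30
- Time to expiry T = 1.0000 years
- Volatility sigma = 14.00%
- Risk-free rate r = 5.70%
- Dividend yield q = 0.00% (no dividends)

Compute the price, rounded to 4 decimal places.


d1 = (ln(S/K) + (r - q + 0.5*sigma^2) * T) / (sigma * sqrt(T)) = -0.24832460
d2 = d1 - sigma * sqrt(T) = -0.38832460
exp(-rT) = 0.94459407; exp(-qT) = 1.00000000
C = S_0 * exp(-qT) * N(d1) - K * exp(-rT) * N(d2)
N(d1) = 0.40194163; N(d2) = 0.34888792
C = 23.7600 * 1.00000000 * 0.40194163 - 26.3000 * 0.94459407 * 0.34888792 = 0.8828

Answer: Price = 0.8828


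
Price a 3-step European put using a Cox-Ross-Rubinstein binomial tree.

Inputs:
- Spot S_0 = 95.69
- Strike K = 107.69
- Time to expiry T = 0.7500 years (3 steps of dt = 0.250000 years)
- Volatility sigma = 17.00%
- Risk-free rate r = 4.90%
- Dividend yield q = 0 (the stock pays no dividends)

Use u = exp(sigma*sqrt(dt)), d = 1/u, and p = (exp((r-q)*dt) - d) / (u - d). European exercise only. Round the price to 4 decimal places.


dt = T/N = 0.250000
u = exp(sigma*sqrt(dt)) = 1.088717; d = 1/u = 0.918512
p = (exp((r-q)*dt) - d) / (u - d) = 0.551178
Discount per step: exp(-r*dt) = 0.987825
Stock lattice S(k, i) with i counting down-moves:
  k=0: S(0,0) = 95.6900
  k=1: S(1,0) = 104.1793; S(1,1) = 87.8924
  k=2: S(2,0) = 113.4218; S(2,1) = 95.6900; S(2,2) = 80.7303
  k=3: S(3,0) = 123.4843; S(3,1) = 104.1793; S(3,2) = 87.8924; S(3,3) = 74.1518
Terminal payoffs V(N, i) = max(K - S_T, 0):
  V(3,0) = 0.000000; V(3,1) = 3.510664; V(3,2) = 19.797560; V(3,3) = 33.538240
Backward induction: V(k, i) = exp(-r*dt) * [p * V(k+1, i) + (1-p) * V(k+1, i+1)].
  V(2,0) = exp(-r*dt) * [p*0.000000 + (1-p)*3.510664] = 1.556481
  V(2,1) = exp(-r*dt) * [p*3.510664 + (1-p)*19.797560] = 10.688845
  V(2,2) = exp(-r*dt) * [p*19.797560 + (1-p)*33.538240] = 25.648558
  V(1,0) = exp(-r*dt) * [p*1.556481 + (1-p)*10.688845] = 5.586436
  V(1,1) = exp(-r*dt) * [p*10.688845 + (1-p)*25.648558] = 17.191213
  V(0,0) = exp(-r*dt) * [p*5.586436 + (1-p)*17.191213] = 10.663489

Answer: Price = V(0,0) = 10.6635


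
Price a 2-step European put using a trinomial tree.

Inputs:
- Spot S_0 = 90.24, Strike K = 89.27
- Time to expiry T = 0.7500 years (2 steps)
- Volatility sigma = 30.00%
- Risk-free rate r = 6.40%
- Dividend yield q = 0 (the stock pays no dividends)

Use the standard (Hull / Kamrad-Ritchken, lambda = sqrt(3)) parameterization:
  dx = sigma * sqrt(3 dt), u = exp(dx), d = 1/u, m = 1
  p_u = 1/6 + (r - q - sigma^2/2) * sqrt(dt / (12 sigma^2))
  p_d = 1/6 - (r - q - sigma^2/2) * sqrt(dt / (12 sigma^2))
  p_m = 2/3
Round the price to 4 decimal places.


dt = T/N = 0.375000; dx = sigma*sqrt(3*dt) = 0.318198
u = exp(dx) = 1.374648; d = 1/u = 0.727459
p_u = 0.177863, p_m = 0.666667, p_d = 0.155471
Discount per step: exp(-r*dt) = 0.976286
Stock lattice S(k, j) with j the centered position index:
  k=0: S(0,+0) = 90.2400
  k=1: S(1,-1) = 65.6459; S(1,+0) = 90.2400; S(1,+1) = 124.0483
  k=2: S(2,-2) = 47.7547; S(2,-1) = 65.6459; S(2,+0) = 90.2400; S(2,+1) = 124.0483; S(2,+2) = 170.5228
Terminal payoffs V(N, j) = max(K - S_T, 0):
  V(2,-2) = 41.515339; V(2,-1) = 23.624127; V(2,+0) = 0.000000; V(2,+1) = 0.000000; V(2,+2) = 0.000000
Backward induction: V(k, j) = exp(-r*dt) * [p_u * V(k+1, j+1) + p_m * V(k+1, j) + p_d * V(k+1, j-1)]
  V(1,-1) = exp(-r*dt) * [p_u*0.000000 + p_m*23.624127 + p_d*41.515339] = 21.677293
  V(1,+0) = exp(-r*dt) * [p_u*0.000000 + p_m*0.000000 + p_d*23.624127] = 3.585763
  V(1,+1) = exp(-r*dt) * [p_u*0.000000 + p_m*0.000000 + p_d*0.000000] = 0.000000
  V(0,+0) = exp(-r*dt) * [p_u*0.000000 + p_m*3.585763 + p_d*21.677293] = 5.624084

Answer: Price = V(0,0) = 5.6241


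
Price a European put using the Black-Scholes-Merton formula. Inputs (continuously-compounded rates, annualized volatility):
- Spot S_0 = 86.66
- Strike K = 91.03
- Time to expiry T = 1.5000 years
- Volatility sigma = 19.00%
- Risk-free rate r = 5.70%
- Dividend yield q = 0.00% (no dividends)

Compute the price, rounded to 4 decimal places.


Answer: Price = 6.4343

Derivation:
d1 = (ln(S/K) + (r - q + 0.5*sigma^2) * T) / (sigma * sqrt(T)) = 0.27235874
d2 = d1 - sigma * sqrt(T) = 0.03965721
exp(-rT) = 0.91805314; exp(-qT) = 1.00000000
P = K * exp(-rT) * N(-d2) - S_0 * exp(-qT) * N(-d1)
N(-d1) = 0.39267310; N(-d2) = 0.48418321
P = 91.0300 * 0.91805314 * 0.48418321 - 86.6600 * 1.00000000 * 0.39267310 = 6.4343


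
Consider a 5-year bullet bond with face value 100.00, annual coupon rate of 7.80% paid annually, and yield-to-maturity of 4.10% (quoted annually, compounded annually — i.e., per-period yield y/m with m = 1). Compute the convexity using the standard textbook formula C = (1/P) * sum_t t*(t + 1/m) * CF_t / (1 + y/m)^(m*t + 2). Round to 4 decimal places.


Coupon per period c = face * coupon_rate / m = 7.800000
Periods per year m = 1; per-period yield y/m = 0.041000
Number of cashflows N = 5
Cashflows (t years, CF_t, discount factor 1/(1+y/m)^(m*t), PV):
  t = 1.0000: CF_t = 7.800000, DF = 0.960615, PV = 7.492795
  t = 2.0000: CF_t = 7.800000, DF = 0.922781, PV = 7.197690
  t = 3.0000: CF_t = 7.800000, DF = 0.886437, PV = 6.914208
  t = 4.0000: CF_t = 7.800000, DF = 0.851524, PV = 6.641890
  t = 5.0000: CF_t = 107.800000, DF = 0.817987, PV = 88.178989
Price P = sum_t PV_t = 116.425572
Convexity numerator sum_t t*(t + 1/m) * CF_t / (1+y/m)^(m*t + 2):
  t = 1.0000: term = 13.828415
  t = 2.0000: term = 39.851341
  t = 3.0000: term = 76.563575
  t = 4.0000: term = 122.580171
  t = 5.0000: term = 2441.096281
Convexity = (1/P) * sum = 2693.919781 / 116.425572 = 23.138557

Answer: Convexity = 23.1386


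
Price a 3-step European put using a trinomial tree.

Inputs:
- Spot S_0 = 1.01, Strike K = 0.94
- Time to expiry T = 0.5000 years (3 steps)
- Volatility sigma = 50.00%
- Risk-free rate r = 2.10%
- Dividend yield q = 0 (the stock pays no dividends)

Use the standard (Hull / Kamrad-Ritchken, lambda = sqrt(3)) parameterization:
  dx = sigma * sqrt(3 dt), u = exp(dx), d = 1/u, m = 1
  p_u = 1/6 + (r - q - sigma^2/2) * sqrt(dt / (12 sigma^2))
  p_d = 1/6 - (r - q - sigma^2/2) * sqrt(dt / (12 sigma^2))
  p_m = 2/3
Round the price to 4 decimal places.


Answer: Price = V(0,0) = 0.0978

Derivation:
dt = T/N = 0.166667; dx = sigma*sqrt(3*dt) = 0.353553
u = exp(dx) = 1.424119; d = 1/u = 0.702189
p_u = 0.142154, p_m = 0.666667, p_d = 0.191180
Discount per step: exp(-r*dt) = 0.996506
Stock lattice S(k, j) with j the centered position index:
  k=0: S(0,+0) = 1.0100
  k=1: S(1,-1) = 0.7092; S(1,+0) = 1.0100; S(1,+1) = 1.4384
  k=2: S(2,-2) = 0.4980; S(2,-1) = 0.7092; S(2,+0) = 1.0100; S(2,+1) = 1.4384; S(2,+2) = 2.0484
  k=3: S(3,-3) = 0.3497; S(3,-2) = 0.4980; S(3,-1) = 0.7092; S(3,+0) = 1.0100; S(3,+1) = 1.4384; S(3,+2) = 2.0484; S(3,+3) = 2.9172
Terminal payoffs V(N, j) = max(K - S_T, 0):
  V(3,-3) = 0.590311; V(3,-2) = 0.442001; V(3,-1) = 0.230790; V(3,+0) = 0.000000; V(3,+1) = 0.000000; V(3,+2) = 0.000000; V(3,+3) = 0.000000
Backward induction: V(k, j) = exp(-r*dt) * [p_u * V(k+1, j+1) + p_m * V(k+1, j) + p_d * V(k+1, j-1)]
  V(2,-2) = exp(-r*dt) * [p_u*0.230790 + p_m*0.442001 + p_d*0.590311] = 0.438792
  V(2,-1) = exp(-r*dt) * [p_u*0.000000 + p_m*0.230790 + p_d*0.442001] = 0.237528
  V(2,+0) = exp(-r*dt) * [p_u*0.000000 + p_m*0.000000 + p_d*0.230790] = 0.043968
  V(2,+1) = exp(-r*dt) * [p_u*0.000000 + p_m*0.000000 + p_d*0.000000] = 0.000000
  V(2,+2) = exp(-r*dt) * [p_u*0.000000 + p_m*0.000000 + p_d*0.000000] = 0.000000
  V(1,-1) = exp(-r*dt) * [p_u*0.043968 + p_m*0.237528 + p_d*0.438792] = 0.247622
  V(1,+0) = exp(-r*dt) * [p_u*0.000000 + p_m*0.043968 + p_d*0.237528] = 0.074462
  V(1,+1) = exp(-r*dt) * [p_u*0.000000 + p_m*0.000000 + p_d*0.043968] = 0.008376
  V(0,+0) = exp(-r*dt) * [p_u*0.008376 + p_m*0.074462 + p_d*0.247622] = 0.097829


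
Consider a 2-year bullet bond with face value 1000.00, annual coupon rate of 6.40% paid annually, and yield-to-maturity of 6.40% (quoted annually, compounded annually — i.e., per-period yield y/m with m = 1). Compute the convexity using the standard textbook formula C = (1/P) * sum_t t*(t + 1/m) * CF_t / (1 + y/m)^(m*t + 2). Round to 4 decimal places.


Answer: Convexity = 5.0874

Derivation:
Coupon per period c = face * coupon_rate / m = 64.000000
Periods per year m = 1; per-period yield y/m = 0.064000
Number of cashflows N = 2
Cashflows (t years, CF_t, discount factor 1/(1+y/m)^(m*t), PV):
  t = 1.0000: CF_t = 64.000000, DF = 0.939850, PV = 60.150376
  t = 2.0000: CF_t = 1064.000000, DF = 0.883317, PV = 939.849624
Price P = sum_t PV_t = 1000.000000
Convexity numerator sum_t t*(t + 1/m) * CF_t / (1+y/m)^(m*t + 2):
  t = 1.0000: term = 106.263737
  t = 2.0000: term = 4981.112683
Convexity = (1/P) * sum = 5087.376421 / 1000.000000 = 5.087376
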